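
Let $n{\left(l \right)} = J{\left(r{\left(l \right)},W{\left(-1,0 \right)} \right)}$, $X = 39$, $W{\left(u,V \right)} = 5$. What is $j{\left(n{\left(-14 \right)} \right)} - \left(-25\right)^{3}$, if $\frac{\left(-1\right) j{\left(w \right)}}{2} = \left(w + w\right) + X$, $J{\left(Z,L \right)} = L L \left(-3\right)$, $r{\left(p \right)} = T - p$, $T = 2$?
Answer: $15847$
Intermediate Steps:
$r{\left(p \right)} = 2 - p$
$J{\left(Z,L \right)} = - 3 L^{2}$ ($J{\left(Z,L \right)} = L^{2} \left(-3\right) = - 3 L^{2}$)
$n{\left(l \right)} = -75$ ($n{\left(l \right)} = - 3 \cdot 5^{2} = \left(-3\right) 25 = -75$)
$j{\left(w \right)} = -78 - 4 w$ ($j{\left(w \right)} = - 2 \left(\left(w + w\right) + 39\right) = - 2 \left(2 w + 39\right) = - 2 \left(39 + 2 w\right) = -78 - 4 w$)
$j{\left(n{\left(-14 \right)} \right)} - \left(-25\right)^{3} = \left(-78 - -300\right) - \left(-25\right)^{3} = \left(-78 + 300\right) - -15625 = 222 + 15625 = 15847$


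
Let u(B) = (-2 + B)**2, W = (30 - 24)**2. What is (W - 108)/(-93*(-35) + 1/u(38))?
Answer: -93312/4218481 ≈ -0.022120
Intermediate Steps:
W = 36 (W = 6**2 = 36)
(W - 108)/(-93*(-35) + 1/u(38)) = (36 - 108)/(-93*(-35) + 1/((-2 + 38)**2)) = -72/(3255 + 1/(36**2)) = -72/(3255 + 1/1296) = -72/4218481/1296 = -72*1296/4218481 = -93312/4218481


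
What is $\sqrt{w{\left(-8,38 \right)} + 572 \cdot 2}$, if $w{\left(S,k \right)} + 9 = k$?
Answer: $\sqrt{1173} \approx 34.249$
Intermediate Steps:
$w{\left(S,k \right)} = -9 + k$
$\sqrt{w{\left(-8,38 \right)} + 572 \cdot 2} = \sqrt{\left(-9 + 38\right) + 572 \cdot 2} = \sqrt{29 + 1144} = \sqrt{1173}$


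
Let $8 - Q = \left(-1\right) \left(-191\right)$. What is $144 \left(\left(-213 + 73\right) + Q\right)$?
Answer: $-46512$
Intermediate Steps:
$Q = -183$ ($Q = 8 - \left(-1\right) \left(-191\right) = 8 - 191 = -183$)
$144 \left(\left(-213 + 73\right) + Q\right) = 144 \left(\left(-213 + 73\right) - 183\right) = 144 \left(-140 - 183\right) = 144 \left(-323\right) = -46512$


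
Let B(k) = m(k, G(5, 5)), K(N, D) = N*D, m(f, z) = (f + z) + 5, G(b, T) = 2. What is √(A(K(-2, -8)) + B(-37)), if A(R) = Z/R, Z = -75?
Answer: I*√555/4 ≈ 5.8896*I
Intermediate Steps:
m(f, z) = 5 + f + z
K(N, D) = D*N
B(k) = 7 + k (B(k) = 5 + k + 2 = 7 + k)
A(R) = -75/R
√(A(K(-2, -8)) + B(-37)) = √(-75/((-8*(-2))) + (7 - 37)) = √(-75/16 - 30) = √(-555/16) = I*√555/4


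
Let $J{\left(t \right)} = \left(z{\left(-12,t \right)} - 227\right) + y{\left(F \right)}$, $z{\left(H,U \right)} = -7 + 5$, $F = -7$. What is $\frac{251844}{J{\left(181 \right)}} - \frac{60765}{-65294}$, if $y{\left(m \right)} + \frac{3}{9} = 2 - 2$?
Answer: $- \frac{6161237511}{5615284} \approx -1097.2$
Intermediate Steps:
$z{\left(H,U \right)} = -2$
$y{\left(m \right)} = - \frac{1}{3}$ ($y{\left(m \right)} = - \frac{1}{3} + \left(2 - 2\right) = - \frac{1}{3} + 0 = - \frac{1}{3}$)
$J{\left(t \right)} = - \frac{688}{3}$ ($J{\left(t \right)} = \left(-2 - 227\right) - \frac{1}{3} = -229 - \frac{1}{3} = - \frac{688}{3}$)
$\frac{251844}{J{\left(181 \right)}} - \frac{60765}{-65294} = \frac{251844}{- \frac{688}{3}} - \frac{60765}{-65294} = 251844 \left(- \frac{3}{688}\right) - - \frac{60765}{65294} = - \frac{188883}{172} + \frac{60765}{65294} = - \frac{6161237511}{5615284}$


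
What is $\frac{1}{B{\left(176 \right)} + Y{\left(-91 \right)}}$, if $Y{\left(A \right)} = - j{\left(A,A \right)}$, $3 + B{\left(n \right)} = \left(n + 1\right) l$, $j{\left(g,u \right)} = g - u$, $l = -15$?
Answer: $- \frac{1}{2658} \approx -0.00037622$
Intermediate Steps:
$B{\left(n \right)} = -18 - 15 n$ ($B{\left(n \right)} = -3 + \left(n + 1\right) \left(-15\right) = -3 + \left(1 + n\right) \left(-15\right) = -3 - \left(15 + 15 n\right) = -18 - 15 n$)
$Y{\left(A \right)} = 0$ ($Y{\left(A \right)} = - (A - A) = \left(-1\right) 0 = 0$)
$\frac{1}{B{\left(176 \right)} + Y{\left(-91 \right)}} = \frac{1}{\left(-18 - 2640\right) + 0} = \frac{1}{-2658 + 0} = \frac{1}{-2658} = - \frac{1}{2658}$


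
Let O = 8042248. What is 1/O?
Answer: 1/8042248 ≈ 1.2434e-7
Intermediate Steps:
1/O = 1/8042248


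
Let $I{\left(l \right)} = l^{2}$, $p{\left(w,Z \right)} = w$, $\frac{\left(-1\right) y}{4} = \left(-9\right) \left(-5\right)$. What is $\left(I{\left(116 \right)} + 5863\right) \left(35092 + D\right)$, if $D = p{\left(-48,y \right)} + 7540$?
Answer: $822680296$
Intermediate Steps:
$y = -180$ ($y = - 4 \left(\left(-9\right) \left(-5\right)\right) = \left(-4\right) 45 = -180$)
$D = 7492$ ($D = -48 + 7540 = 7492$)
$\left(I{\left(116 \right)} + 5863\right) \left(35092 + D\right) = \left(116^{2} + 5863\right) \left(35092 + 7492\right) = \left(13456 + 5863\right) 42584 = 19319 \cdot 42584 = 822680296$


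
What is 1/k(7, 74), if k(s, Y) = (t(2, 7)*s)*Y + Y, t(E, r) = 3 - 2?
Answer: 1/592 ≈ 0.0016892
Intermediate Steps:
t(E, r) = 1
k(s, Y) = Y + Y*s (k(s, Y) = (1*s)*Y + Y = s*Y + Y = Y*s + Y = Y + Y*s)
1/k(7, 74) = 1/(74*(1 + 7)) = 1/(74*8) = 1/592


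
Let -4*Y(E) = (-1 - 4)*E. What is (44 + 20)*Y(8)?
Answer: 640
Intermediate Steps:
Y(E) = 5*E/4 (Y(E) = -(-1 - 4)*E/4 = -(-5)*E/4 = 5*E/4)
(44 + 20)*Y(8) = (44 + 20)*((5/4)*8) = 64*10 = 640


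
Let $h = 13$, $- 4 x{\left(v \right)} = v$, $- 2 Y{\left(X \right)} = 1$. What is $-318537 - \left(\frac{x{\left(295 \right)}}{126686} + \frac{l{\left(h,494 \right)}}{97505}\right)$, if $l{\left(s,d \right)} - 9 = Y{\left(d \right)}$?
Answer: $- \frac{15738936628090989}{49410073720} \approx -3.1854 \cdot 10^{5}$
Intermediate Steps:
$Y{\left(X \right)} = - \frac{1}{2}$ ($Y{\left(X \right)} = \left(- \frac{1}{2}\right) 1 = - \frac{1}{2}$)
$x{\left(v \right)} = - \frac{v}{4}$
$l{\left(s,d \right)} = \frac{17}{2}$ ($l{\left(s,d \right)} = 9 - \frac{1}{2} = \frac{17}{2}$)
$-318537 - \left(\frac{x{\left(295 \right)}}{126686} + \frac{l{\left(h,494 \right)}}{97505}\right) = -318537 - \left(\frac{\left(- \frac{1}{4}\right) 295}{126686} + \frac{17}{2 \cdot 97505}\right) = -318537 - \left(\left(- \frac{295}{4}\right) \frac{1}{126686} + \frac{17}{2} \cdot \frac{1}{97505}\right) = -318537 - \left(- \frac{295}{506744} + \frac{17}{195010}\right) = -318537 - - \frac{24456651}{49410073720} = -318537 + \frac{24456651}{49410073720} = - \frac{15738936628090989}{49410073720}$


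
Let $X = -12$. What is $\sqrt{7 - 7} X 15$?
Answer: $0$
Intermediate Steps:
$\sqrt{7 - 7} X 15 = \sqrt{7 - 7} \left(-12\right) 15 = \sqrt{0} \left(-12\right) 15 = 0 \left(-12\right) 15 = 0 \cdot 15 = 0$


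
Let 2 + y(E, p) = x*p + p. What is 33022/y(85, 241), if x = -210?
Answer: -33022/50371 ≈ -0.65558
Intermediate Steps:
y(E, p) = -2 - 209*p (y(E, p) = -2 + (-210*p + p) = -2 - 209*p)
33022/y(85, 241) = 33022/(-2 - 209*241) = 33022/(-2 - 50369) = 33022/(-50371) = 33022*(-1/50371) = -33022/50371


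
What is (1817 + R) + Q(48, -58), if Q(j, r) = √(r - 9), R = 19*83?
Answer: 3394 + I*√67 ≈ 3394.0 + 8.1853*I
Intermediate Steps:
R = 1577
Q(j, r) = √(-9 + r)
(1817 + R) + Q(48, -58) = (1817 + 1577) + √(-9 - 58) = 3394 + √(-67) = 3394 + I*√67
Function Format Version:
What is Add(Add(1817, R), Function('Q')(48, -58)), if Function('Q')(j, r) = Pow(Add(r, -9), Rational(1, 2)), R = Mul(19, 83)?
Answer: Add(3394, Mul(I, Pow(67, Rational(1, 2)))) ≈ Add(3394.0, Mul(8.1853, I))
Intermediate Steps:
R = 1577
Function('Q')(j, r) = Pow(Add(-9, r), Rational(1, 2))
Add(Add(1817, R), Function('Q')(48, -58)) = Add(Add(1817, 1577), Pow(Add(-9, -58), Rational(1, 2))) = Add(3394, Pow(-67, Rational(1, 2))) = Add(3394, Mul(I, Pow(67, Rational(1, 2))))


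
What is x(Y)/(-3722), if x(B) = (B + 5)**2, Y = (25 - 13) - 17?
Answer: 0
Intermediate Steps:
Y = -5 (Y = 12 - 17 = -5)
x(B) = (5 + B)**2
x(Y)/(-3722) = (5 - 5)**2/(-3722) = 0**2*(-1/3722) = 0*(-1/3722) = 0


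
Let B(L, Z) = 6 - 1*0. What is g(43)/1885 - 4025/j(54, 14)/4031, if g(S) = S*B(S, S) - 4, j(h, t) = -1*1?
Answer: 10239/9035 ≈ 1.1333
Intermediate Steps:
B(L, Z) = 6 (B(L, Z) = 6 + 0 = 6)
j(h, t) = -1
g(S) = -4 + 6*S (g(S) = S*6 - 4 = 6*S - 4 = -4 + 6*S)
g(43)/1885 - 4025/j(54, 14)/4031 = (-4 + 6*43)/1885 - 4025/(-1)/4031 = (-4 + 258)*(1/1885) - 4025*(-1)*(1/4031) = 254*(1/1885) + 4025*(1/4031) = 254/1885 + 4025/4031 = 10239/9035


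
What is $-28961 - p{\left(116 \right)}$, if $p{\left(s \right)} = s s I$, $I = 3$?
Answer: $-69329$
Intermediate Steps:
$p{\left(s \right)} = 3 s^{2}$ ($p{\left(s \right)} = s s 3 = s^{2} \cdot 3 = 3 s^{2}$)
$-28961 - p{\left(116 \right)} = -28961 - 3 \cdot 116^{2} = -28961 - 3 \cdot 13456 = -28961 - 40368 = -69329$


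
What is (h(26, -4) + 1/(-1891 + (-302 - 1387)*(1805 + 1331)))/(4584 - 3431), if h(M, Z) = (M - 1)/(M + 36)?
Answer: 132464813/378775362170 ≈ 0.00034972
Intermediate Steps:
h(M, Z) = (-1 + M)/(36 + M)
(h(26, -4) + 1/(-1891 + (-302 - 1387)*(1805 + 1331)))/(4584 - 3431) = ((-1 + 26)/(36 + 26) + 1/(-1891 + (-302 - 1387)*(1805 + 1331)))/(4584 - 3431) = (25/62 + 1/(-1891 - 1689*3136))/1153 = ((1/62)*25 + 1/(-1891 - 5296704))*(1/1153) = (25/62 + 1/(-5298595))*(1/1153) = (25/62 - 1/5298595)*(1/1153) = (132464813/328512890)*(1/1153) = 132464813/378775362170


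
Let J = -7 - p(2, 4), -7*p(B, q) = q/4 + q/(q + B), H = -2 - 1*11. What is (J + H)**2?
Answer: 172225/441 ≈ 390.53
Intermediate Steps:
H = -13 (H = -2 - 11 = -13)
p(B, q) = -q/28 - q/(7*(B + q)) (p(B, q) = -(q/4 + q/(q + B))/7 = -(q*(1/4) + q/(B + q))/7 = -(q/4 + q/(B + q))/7 = -q/28 - q/(7*(B + q)))
J = -142/21 (J = -7 - (-1)*4*(4 + 2 + 4)/(28*2 + 28*4) = -7 - (-1)*4*10/(56 + 112) = -7 - (-1)*4*10/168 = -7 - 1*(-5/21) = -7 + 5/21 = -142/21 ≈ -6.7619)
(J + H)**2 = (-142/21 - 13)**2 = (-415/21)**2 = 172225/441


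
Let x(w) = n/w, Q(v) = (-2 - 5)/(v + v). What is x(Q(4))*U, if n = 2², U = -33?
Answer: 1056/7 ≈ 150.86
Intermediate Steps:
n = 4
Q(v) = -7/(2*v) (Q(v) = -7*1/(2*v) = -7/(2*v))
x(w) = 4/w
x(Q(4))*U = (4/((-7/2/4)))*(-33) = (4/((-7/2*¼)))*(-33) = (4/(-7/8))*(-33) = (4*(-8/7))*(-33) = -32/7*(-33) = 1056/7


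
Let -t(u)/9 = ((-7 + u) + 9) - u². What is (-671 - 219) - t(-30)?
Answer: -9242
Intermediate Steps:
t(u) = -18 - 9*u + 9*u² (t(u) = -9*(((-7 + u) + 9) - u²) = -9*((2 + u) - u²) = -9*(2 + u - u²) = -18 - 9*u + 9*u²)
(-671 - 219) - t(-30) = (-671 - 219) - (-18 - 9*(-30) + 9*(-30)²) = -890 - (-18 + 270 + 9*900) = -890 - (-18 + 270 + 8100) = -890 - 1*8352 = -890 - 8352 = -9242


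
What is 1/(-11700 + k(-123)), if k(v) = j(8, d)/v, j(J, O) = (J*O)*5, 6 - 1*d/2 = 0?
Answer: -41/479860 ≈ -8.5442e-5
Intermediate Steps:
d = 12 (d = 12 - 2*0 = 12 + 0 = 12)
j(J, O) = 5*J*O
k(v) = 480/v (k(v) = (5*8*12)/v = 480/v)
1/(-11700 + k(-123)) = 1/(-11700 + 480/(-123)) = 1/(-11700 + 480*(-1/123)) = 1/(-11700 - 160/41) = 1/(-479860/41) = -41/479860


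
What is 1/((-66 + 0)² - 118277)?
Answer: -1/113921 ≈ -8.7780e-6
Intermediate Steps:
1/((-66 + 0)² - 118277) = 1/((-66)² - 118277) = 1/(4356 - 118277) = 1/(-113921) = -1/113921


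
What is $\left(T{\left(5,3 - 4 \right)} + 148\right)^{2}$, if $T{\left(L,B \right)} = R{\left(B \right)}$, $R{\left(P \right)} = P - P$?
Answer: $21904$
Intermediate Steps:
$R{\left(P \right)} = 0$
$T{\left(L,B \right)} = 0$
$\left(T{\left(5,3 - 4 \right)} + 148\right)^{2} = \left(0 + 148\right)^{2} = 148^{2} = 21904$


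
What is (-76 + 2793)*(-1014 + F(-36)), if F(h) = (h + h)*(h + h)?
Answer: 11329890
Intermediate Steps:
F(h) = 4*h² (F(h) = (2*h)*(2*h) = 4*h²)
(-76 + 2793)*(-1014 + F(-36)) = (-76 + 2793)*(-1014 + 4*(-36)²) = 2717*(-1014 + 4*1296) = 2717*(-1014 + 5184) = 2717*4170 = 11329890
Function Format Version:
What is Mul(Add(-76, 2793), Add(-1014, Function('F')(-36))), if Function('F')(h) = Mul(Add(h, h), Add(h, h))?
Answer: 11329890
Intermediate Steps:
Function('F')(h) = Mul(4, Pow(h, 2)) (Function('F')(h) = Mul(Mul(2, h), Mul(2, h)) = Mul(4, Pow(h, 2)))
Mul(Add(-76, 2793), Add(-1014, Function('F')(-36))) = Mul(Add(-76, 2793), Add(-1014, Mul(4, Pow(-36, 2)))) = Mul(2717, Add(-1014, Mul(4, 1296))) = Mul(2717, Add(-1014, 5184)) = Mul(2717, 4170) = 11329890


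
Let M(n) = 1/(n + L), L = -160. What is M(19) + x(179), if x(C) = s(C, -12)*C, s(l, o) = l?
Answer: 4517780/141 ≈ 32041.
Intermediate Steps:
M(n) = 1/(-160 + n) (M(n) = 1/(n - 160) = 1/(-160 + n))
x(C) = C**2 (x(C) = C*C = C**2)
M(19) + x(179) = 1/(-160 + 19) + 179**2 = 1/(-141) + 32041 = -1/141 + 32041 = 4517780/141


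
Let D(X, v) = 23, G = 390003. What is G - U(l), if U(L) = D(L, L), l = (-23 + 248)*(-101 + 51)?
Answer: 389980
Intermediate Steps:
l = -11250 (l = 225*(-50) = -11250)
U(L) = 23
G - U(l) = 390003 - 1*23 = 390003 - 23 = 389980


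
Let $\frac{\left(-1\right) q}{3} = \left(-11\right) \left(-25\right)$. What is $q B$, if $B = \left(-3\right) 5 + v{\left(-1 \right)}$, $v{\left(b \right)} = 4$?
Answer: $9075$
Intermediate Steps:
$q = -825$ ($q = - 3 \left(\left(-11\right) \left(-25\right)\right) = \left(-3\right) 275 = -825$)
$B = -11$ ($B = \left(-3\right) 5 + 4 = -15 + 4 = -11$)
$q B = \left(-825\right) \left(-11\right) = 9075$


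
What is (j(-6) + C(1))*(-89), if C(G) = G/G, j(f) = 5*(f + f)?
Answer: 5251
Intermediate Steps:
j(f) = 10*f (j(f) = 5*(2*f) = 10*f)
C(G) = 1
(j(-6) + C(1))*(-89) = (10*(-6) + 1)*(-89) = (-60 + 1)*(-89) = -59*(-89) = 5251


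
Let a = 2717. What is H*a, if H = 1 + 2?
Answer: 8151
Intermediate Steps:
H = 3
H*a = 3*2717 = 8151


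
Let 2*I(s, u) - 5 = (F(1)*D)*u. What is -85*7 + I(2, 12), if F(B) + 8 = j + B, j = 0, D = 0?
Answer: -1185/2 ≈ -592.50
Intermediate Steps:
F(B) = -8 + B (F(B) = -8 + (0 + B) = -8 + B)
I(s, u) = 5/2 (I(s, u) = 5/2 + (((-8 + 1)*0)*u)/2 = 5/2 + ((-7*0)*u)/2 = 5/2 + (0*u)/2 = 5/2 + (1/2)*0 = 5/2 + 0 = 5/2)
-85*7 + I(2, 12) = -85*7 + 5/2 = -595 + 5/2 = -1185/2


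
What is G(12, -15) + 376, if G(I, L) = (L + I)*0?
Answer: 376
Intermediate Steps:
G(I, L) = 0 (G(I, L) = (I + L)*0 = 0)
G(12, -15) + 376 = 0 + 376 = 376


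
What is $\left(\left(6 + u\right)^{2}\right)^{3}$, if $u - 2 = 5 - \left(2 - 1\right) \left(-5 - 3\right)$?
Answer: $85766121$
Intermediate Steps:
$u = 15$ ($u = 2 - \left(-5 + \left(2 - 1\right) \left(-5 - 3\right)\right) = 2 - \left(-5 + 1 \left(-8\right)\right) = 2 + \left(5 - -8\right) = 2 + \left(5 + 8\right) = 2 + 13 = 15$)
$\left(\left(6 + u\right)^{2}\right)^{3} = \left(\left(6 + 15\right)^{2}\right)^{3} = \left(21^{2}\right)^{3} = 441^{3} = 85766121$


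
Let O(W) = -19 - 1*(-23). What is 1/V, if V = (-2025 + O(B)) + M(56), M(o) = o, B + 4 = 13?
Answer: -1/1965 ≈ -0.00050891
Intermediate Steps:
B = 9 (B = -4 + 13 = 9)
O(W) = 4 (O(W) = -19 + 23 = 4)
V = -1965 (V = (-2025 + 4) + 56 = -2021 + 56 = -1965)
1/V = 1/(-1965) = -1/1965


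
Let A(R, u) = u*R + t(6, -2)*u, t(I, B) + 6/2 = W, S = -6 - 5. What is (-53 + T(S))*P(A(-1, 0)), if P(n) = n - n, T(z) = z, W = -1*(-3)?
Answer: 0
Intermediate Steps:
W = 3
S = -11
t(I, B) = 0 (t(I, B) = -3 + 3 = 0)
A(R, u) = R*u (A(R, u) = u*R + 0*u = R*u + 0 = R*u)
P(n) = 0
(-53 + T(S))*P(A(-1, 0)) = (-53 - 11)*0 = -64*0 = 0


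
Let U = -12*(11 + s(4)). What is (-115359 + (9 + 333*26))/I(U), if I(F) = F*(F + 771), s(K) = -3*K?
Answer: -8891/783 ≈ -11.355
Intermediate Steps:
U = 12 (U = -12*(11 - 3*4) = -12*(11 - 12) = -12*(-1) = 12)
I(F) = F*(771 + F)
(-115359 + (9 + 333*26))/I(U) = (-115359 + (9 + 333*26))/((12*(771 + 12))) = (-115359 + (9 + 8658))/((12*783)) = (-115359 + 8667)/9396 = -106692*1/9396 = -8891/783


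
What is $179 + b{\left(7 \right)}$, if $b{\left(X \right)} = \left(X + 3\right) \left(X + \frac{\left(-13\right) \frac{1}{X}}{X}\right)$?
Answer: $\frac{12071}{49} \approx 246.35$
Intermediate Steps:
$b{\left(X \right)} = \left(3 + X\right) \left(X - \frac{13}{X^{2}}\right)$
$179 + b{\left(7 \right)} = 179 + \frac{-39 - 91 + 7^{3} \left(3 + 7\right)}{49} = 179 + \frac{-39 - 91 + 343 \cdot 10}{49} = 179 + \frac{-39 - 91 + 3430}{49} = 179 + \frac{1}{49} \cdot 3300 = 179 + \frac{3300}{49} = \frac{12071}{49}$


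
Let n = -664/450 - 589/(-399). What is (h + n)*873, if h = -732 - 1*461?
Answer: -182260478/175 ≈ -1.0415e+6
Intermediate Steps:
n = 1/1575 (n = -664*1/450 - 589*(-1/399) = -332/225 + 31/21 = 1/1575 ≈ 0.00063492)
h = -1193 (h = -732 - 461 = -1193)
(h + n)*873 = (-1193 + 1/1575)*873 = -1878974/1575*873 = -182260478/175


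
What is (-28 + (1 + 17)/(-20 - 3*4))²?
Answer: 208849/256 ≈ 815.82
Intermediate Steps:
(-28 + (1 + 17)/(-20 - 3*4))² = (-28 + 18/(-20 - 12))² = (-28 + 18/(-32))² = (-28 + 18*(-1/32))² = (-28 - 9/16)² = (-457/16)² = 208849/256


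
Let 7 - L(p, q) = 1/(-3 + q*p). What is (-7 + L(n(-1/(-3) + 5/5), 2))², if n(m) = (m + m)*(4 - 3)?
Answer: 9/49 ≈ 0.18367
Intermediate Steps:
n(m) = 2*m (n(m) = (2*m)*1 = 2*m)
L(p, q) = 7 - 1/(-3 + p*q) (L(p, q) = 7 - 1/(-3 + q*p) = 7 - 1/(-3 + p*q))
(-7 + L(n(-1/(-3) + 5/5), 2))² = (-7 + (-22 + 7*(2*(-1/(-3) + 5/5))*2)/(-3 + (2*(-1/(-3) + 5/5))*2))² = (-7 + (-22 + 7*(2*(-1*(-⅓) + 5*(⅕)))*2)/(-3 + (2*(-1*(-⅓) + 5*(⅕)))*2))² = (-7 + (-22 + 7*(2*(⅓ + 1))*2)/(-3 + (2*(⅓ + 1))*2))² = (-7 + (-22 + 7*(2*(4/3))*2)/(-3 + (2*(4/3))*2))² = (-7 + (-22 + 7*(8/3)*2)/(-3 + (8/3)*2))² = (-7 + (-22 + 112/3)/(-3 + 16/3))² = (-7 + (46/3)/(7/3))² = (-7 + (3/7)*(46/3))² = (-7 + 46/7)² = (-3/7)² = 9/49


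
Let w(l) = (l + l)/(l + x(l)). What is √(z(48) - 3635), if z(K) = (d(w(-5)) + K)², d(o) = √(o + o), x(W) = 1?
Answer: √(-3635 + (48 + √5)²) ≈ 33.337*I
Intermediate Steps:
w(l) = 2*l/(1 + l) (w(l) = (l + l)/(l + 1) = (2*l)/(1 + l) = 2*l/(1 + l))
d(o) = √2*√o (d(o) = √(2*o) = √2*√o)
z(K) = (K + √5)² (z(K) = (√2*√(2*(-5)/(1 - 5)) + K)² = (√2*√(2*(-5)/(-4)) + K)² = (√2*√(2*(-5)*(-¼)) + K)² = (√2*√(5/2) + K)² = (√2*(√10/2) + K)² = (√5 + K)² = (K + √5)²)
√(z(48) - 3635) = √((48 + √5)² - 3635) = √(-3635 + (48 + √5)²)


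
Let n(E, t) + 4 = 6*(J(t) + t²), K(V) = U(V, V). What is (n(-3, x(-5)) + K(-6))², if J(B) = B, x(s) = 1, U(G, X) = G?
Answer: 4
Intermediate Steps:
K(V) = V
n(E, t) = -4 + 6*t + 6*t² (n(E, t) = -4 + 6*(t + t²) = -4 + (6*t + 6*t²) = -4 + 6*t + 6*t²)
(n(-3, x(-5)) + K(-6))² = ((-4 + 6*1 + 6*1²) - 6)² = ((-4 + 6 + 6*1) - 6)² = ((-4 + 6 + 6) - 6)² = (8 - 6)² = 2² = 4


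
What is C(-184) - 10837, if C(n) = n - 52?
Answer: -11073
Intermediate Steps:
C(n) = -52 + n
C(-184) - 10837 = (-52 - 184) - 10837 = -236 - 10837 = -11073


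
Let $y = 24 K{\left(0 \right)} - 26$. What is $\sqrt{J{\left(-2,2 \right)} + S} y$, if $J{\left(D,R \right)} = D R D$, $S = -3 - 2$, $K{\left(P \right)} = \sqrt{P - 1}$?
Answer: $\sqrt{3} \left(-26 + 24 i\right) \approx -45.033 + 41.569 i$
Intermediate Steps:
$K{\left(P \right)} = \sqrt{-1 + P}$
$S = -5$
$J{\left(D,R \right)} = R D^{2}$
$y = -26 + 24 i$ ($y = 24 \sqrt{-1 + 0} - 26 = 24 \sqrt{-1} - 26 = 24 i - 26 = -26 + 24 i \approx -26.0 + 24.0 i$)
$\sqrt{J{\left(-2,2 \right)} + S} y = \sqrt{2 \left(-2\right)^{2} - 5} \left(-26 + 24 i\right) = \sqrt{2 \cdot 4 - 5} \left(-26 + 24 i\right) = \sqrt{8 - 5} \left(-26 + 24 i\right) = \sqrt{3} \left(-26 + 24 i\right)$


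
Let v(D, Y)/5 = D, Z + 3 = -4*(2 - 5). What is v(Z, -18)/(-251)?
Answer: -45/251 ≈ -0.17928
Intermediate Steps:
Z = 9 (Z = -3 - 4*(2 - 5) = -3 - 4*(-3) = -3 + 12 = 9)
v(D, Y) = 5*D
v(Z, -18)/(-251) = (5*9)/(-251) = 45*(-1/251) = -45/251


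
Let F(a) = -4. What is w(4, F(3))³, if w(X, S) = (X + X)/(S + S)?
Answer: -1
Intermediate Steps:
w(X, S) = X/S (w(X, S) = (2*X)/((2*S)) = (2*X)*(1/(2*S)) = X/S)
w(4, F(3))³ = (4/(-4))³ = (4*(-¼))³ = (-1)³ = -1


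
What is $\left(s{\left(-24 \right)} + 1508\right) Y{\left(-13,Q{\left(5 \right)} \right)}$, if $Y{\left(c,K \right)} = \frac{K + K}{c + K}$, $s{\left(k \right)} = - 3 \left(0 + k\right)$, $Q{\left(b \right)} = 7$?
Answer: $- \frac{11060}{3} \approx -3686.7$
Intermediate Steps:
$s{\left(k \right)} = - 3 k$
$Y{\left(c,K \right)} = \frac{2 K}{K + c}$
$\left(s{\left(-24 \right)} + 1508\right) Y{\left(-13,Q{\left(5 \right)} \right)} = \left(\left(-3\right) \left(-24\right) + 1508\right) 2 \cdot 7 \frac{1}{7 - 13} = \left(72 + 1508\right) 2 \cdot 7 \frac{1}{-6} = 1580 \cdot 2 \cdot 7 \left(- \frac{1}{6}\right) = 1580 \left(- \frac{7}{3}\right) = - \frac{11060}{3}$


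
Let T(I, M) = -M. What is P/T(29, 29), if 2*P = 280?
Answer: -140/29 ≈ -4.8276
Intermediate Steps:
P = 140 (P = (1/2)*280 = 140)
P/T(29, 29) = 140/((-1*29)) = 140/(-29) = 140*(-1/29) = -140/29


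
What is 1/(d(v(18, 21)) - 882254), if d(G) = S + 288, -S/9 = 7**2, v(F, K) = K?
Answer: -1/882407 ≈ -1.1333e-6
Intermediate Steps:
S = -441 (S = -9*7**2 = -9*49 = -441)
d(G) = -153 (d(G) = -441 + 288 = -153)
1/(d(v(18, 21)) - 882254) = 1/(-153 - 882254) = 1/(-882407) = -1/882407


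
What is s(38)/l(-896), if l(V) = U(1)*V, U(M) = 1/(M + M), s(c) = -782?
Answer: 391/224 ≈ 1.7455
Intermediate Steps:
U(M) = 1/(2*M)
l(V) = V/2 (l(V) = ((1/2)/1)*V = ((1/2)*1)*V = V/2)
s(38)/l(-896) = -782/((1/2)*(-896)) = -782/(-448) = -782*(-1/448) = 391/224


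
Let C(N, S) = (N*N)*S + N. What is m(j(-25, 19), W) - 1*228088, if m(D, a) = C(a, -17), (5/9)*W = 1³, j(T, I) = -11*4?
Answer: -5703532/25 ≈ -2.2814e+5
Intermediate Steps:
j(T, I) = -44
C(N, S) = N + S*N² (C(N, S) = N²*S + N = S*N² + N = N + S*N²)
W = 9/5 (W = (9/5)*1³ = (9/5)*1 = 9/5 ≈ 1.8000)
m(D, a) = a*(1 - 17*a) (m(D, a) = a*(1 + a*(-17)) = a*(1 - 17*a))
m(j(-25, 19), W) - 1*228088 = 9*(1 - 17*9/5)/5 - 1*228088 = 9*(1 - 153/5)/5 - 228088 = (9/5)*(-148/5) - 228088 = -1332/25 - 228088 = -5703532/25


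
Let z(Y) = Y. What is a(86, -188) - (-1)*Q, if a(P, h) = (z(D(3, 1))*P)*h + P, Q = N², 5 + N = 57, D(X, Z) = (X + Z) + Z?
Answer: -78050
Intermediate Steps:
D(X, Z) = X + 2*Z
N = 52 (N = -5 + 57 = 52)
Q = 2704 (Q = 52² = 2704)
a(P, h) = P + 5*P*h (a(P, h) = ((3 + 2*1)*P)*h + P = ((3 + 2)*P)*h + P = (5*P)*h + P = 5*P*h + P = P + 5*P*h)
a(86, -188) - (-1)*Q = 86*(1 + 5*(-188)) - (-1)*2704 = 86*(1 - 940) - 1*(-2704) = 86*(-939) + 2704 = -80754 + 2704 = -78050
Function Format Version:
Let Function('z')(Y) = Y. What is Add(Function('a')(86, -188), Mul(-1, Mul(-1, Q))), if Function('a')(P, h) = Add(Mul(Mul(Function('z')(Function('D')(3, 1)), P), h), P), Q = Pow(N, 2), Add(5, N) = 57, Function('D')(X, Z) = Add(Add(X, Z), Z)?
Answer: -78050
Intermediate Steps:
Function('D')(X, Z) = Add(X, Mul(2, Z))
N = 52 (N = Add(-5, 57) = 52)
Q = 2704 (Q = Pow(52, 2) = 2704)
Function('a')(P, h) = Add(P, Mul(5, P, h)) (Function('a')(P, h) = Add(Mul(Mul(Add(3, Mul(2, 1)), P), h), P) = Add(Mul(Mul(Add(3, 2), P), h), P) = Add(Mul(Mul(5, P), h), P) = Add(Mul(5, P, h), P) = Add(P, Mul(5, P, h)))
Add(Function('a')(86, -188), Mul(-1, Mul(-1, Q))) = Add(Mul(86, Add(1, Mul(5, -188))), Mul(-1, Mul(-1, 2704))) = Add(Mul(86, Add(1, -940)), Mul(-1, -2704)) = Add(Mul(86, -939), 2704) = Add(-80754, 2704) = -78050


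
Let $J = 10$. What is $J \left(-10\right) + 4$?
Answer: $-96$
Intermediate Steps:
$J \left(-10\right) + 4 = 10 \left(-10\right) + 4 = -100 + 4 = -96$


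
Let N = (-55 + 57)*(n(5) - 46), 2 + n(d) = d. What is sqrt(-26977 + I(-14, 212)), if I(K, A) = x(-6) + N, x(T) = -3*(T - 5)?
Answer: I*sqrt(27030) ≈ 164.41*I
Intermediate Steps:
x(T) = 15 - 3*T (x(T) = -3*(-5 + T) = 15 - 3*T)
n(d) = -2 + d
N = -86 (N = (-55 + 57)*((-2 + 5) - 46) = 2*(3 - 46) = 2*(-43) = -86)
I(K, A) = -53 (I(K, A) = (15 - 3*(-6)) - 86 = (15 + 18) - 86 = 33 - 86 = -53)
sqrt(-26977 + I(-14, 212)) = sqrt(-26977 - 53) = sqrt(-27030) = I*sqrt(27030)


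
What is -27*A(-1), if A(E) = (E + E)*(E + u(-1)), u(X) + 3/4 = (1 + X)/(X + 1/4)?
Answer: -189/2 ≈ -94.500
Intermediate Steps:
u(X) = -¾ + (1 + X)/(¼ + X) (u(X) = -¾ + (1 + X)/(X + 1/4) = -¾ + (1 + X)/(X + ¼) = -¾ + (1 + X)/(¼ + X))
A(E) = 2*E*(-¾ + E) (A(E) = (E + E)*(E + (13 + 4*(-1))/(4*(1 + 4*(-1)))) = (2*E)*(E + (13 - 4)/(4*(1 - 4))) = (2*E)*(E + (¼)*9/(-3)) = (2*E)*(E + (¼)*(-⅓)*9) = (2*E)*(E - ¾) = (2*E)*(-¾ + E) = 2*E*(-¾ + E))
-27*A(-1) = -27*(-1)*(-3 + 4*(-1))/2 = -27*(-1)*(-3 - 4)/2 = -27*(-1)*(-7)/2 = -27*7/2 = -189/2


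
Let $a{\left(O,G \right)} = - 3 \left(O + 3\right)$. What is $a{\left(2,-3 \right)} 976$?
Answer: $-14640$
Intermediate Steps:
$a{\left(O,G \right)} = -9 - 3 O$ ($a{\left(O,G \right)} = - 3 \left(3 + O\right) = -9 - 3 O$)
$a{\left(2,-3 \right)} 976 = \left(-9 - 6\right) 976 = \left(-15\right) 976 = -14640$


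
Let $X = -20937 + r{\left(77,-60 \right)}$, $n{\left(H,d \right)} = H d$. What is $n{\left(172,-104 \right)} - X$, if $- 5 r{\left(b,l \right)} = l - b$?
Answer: $\frac{15108}{5} \approx 3021.6$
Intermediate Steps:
$r{\left(b,l \right)} = - \frac{l}{5} + \frac{b}{5}$ ($r{\left(b,l \right)} = - \frac{l - b}{5} = - \frac{l}{5} + \frac{b}{5}$)
$X = - \frac{104548}{5}$ ($X = -20937 + \left(\left(- \frac{1}{5}\right) \left(-60\right) + \frac{1}{5} \cdot 77\right) = -20937 + \left(12 + \frac{77}{5}\right) = -20937 + \frac{137}{5} = - \frac{104548}{5} \approx -20910.0$)
$n{\left(172,-104 \right)} - X = 172 \left(-104\right) - - \frac{104548}{5} = -17888 + \frac{104548}{5} = \frac{15108}{5}$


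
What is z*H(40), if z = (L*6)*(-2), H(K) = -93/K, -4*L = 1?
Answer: -279/40 ≈ -6.9750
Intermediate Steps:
L = -¼ (L = -¼*1 = -¼ ≈ -0.25000)
z = 3 (z = -¼*6*(-2) = -3/2*(-2) = 3)
z*H(40) = 3*(-93/40) = -279/40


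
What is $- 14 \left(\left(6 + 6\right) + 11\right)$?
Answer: $-322$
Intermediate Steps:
$- 14 \left(\left(6 + 6\right) + 11\right) = - 14 \left(12 + 11\right) = \left(-14\right) 23 = -322$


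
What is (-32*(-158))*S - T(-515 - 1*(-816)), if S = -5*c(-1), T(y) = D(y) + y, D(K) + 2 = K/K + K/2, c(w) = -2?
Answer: 100219/2 ≈ 50110.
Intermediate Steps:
D(K) = -1 + K/2 (D(K) = -2 + (K/K + K/2) = -2 + (1 + K*(½)) = -2 + (1 + K/2) = -1 + K/2)
T(y) = -1 + 3*y/2 (T(y) = (-1 + y/2) + y = -1 + 3*y/2)
S = 10 (S = -5*(-2) = 10)
(-32*(-158))*S - T(-515 - 1*(-816)) = -32*(-158)*10 - (-1 + 3*(-515 - 1*(-816))/2) = 5056*10 - (-1 + 3*(-515 + 816)/2) = 50560 - (-1 + (3/2)*301) = 50560 - (-1 + 903/2) = 50560 - 1*901/2 = 50560 - 901/2 = 100219/2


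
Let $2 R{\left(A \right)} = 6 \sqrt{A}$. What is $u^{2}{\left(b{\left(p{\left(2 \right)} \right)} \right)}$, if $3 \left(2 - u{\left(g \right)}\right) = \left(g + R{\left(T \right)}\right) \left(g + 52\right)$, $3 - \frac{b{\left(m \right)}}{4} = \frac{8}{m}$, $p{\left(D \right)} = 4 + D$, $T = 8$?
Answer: $\frac{32085604}{729} + \frac{2440064 \sqrt{2}}{81} \approx 86615.0$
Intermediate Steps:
$R{\left(A \right)} = 3 \sqrt{A}$ ($R{\left(A \right)} = \frac{6 \sqrt{A}}{2} = 3 \sqrt{A}$)
$b{\left(m \right)} = 12 - \frac{32}{m}$ ($b{\left(m \right)} = 12 - 4 \frac{8}{m} = 12 - \frac{32}{m}$)
$u{\left(g \right)} = 2 - \frac{\left(52 + g\right) \left(g + 6 \sqrt{2}\right)}{3}$ ($u{\left(g \right)} = 2 - \frac{\left(g + 3 \sqrt{8}\right) \left(g + 52\right)}{3} = 2 - \frac{\left(g + 3 \cdot 2 \sqrt{2}\right) \left(52 + g\right)}{3} = 2 - \frac{\left(g + 6 \sqrt{2}\right) \left(52 + g\right)}{3} = 2 - \frac{\left(52 + g\right) \left(g + 6 \sqrt{2}\right)}{3}$)
$u^{2}{\left(b{\left(p{\left(2 \right)} \right)} \right)} = \left(2 - 104 \sqrt{2} - \frac{52 \left(12 - \frac{32}{4 + 2}\right)}{3} - \frac{\left(12 - \frac{32}{4 + 2}\right)^{2}}{3} - 2 \left(12 - \frac{32}{4 + 2}\right) \sqrt{2}\right)^{2} = \left(2 - 104 \sqrt{2} - \frac{52 \left(12 - \frac{32}{6}\right)}{3} - \frac{\left(12 - \frac{32}{6}\right)^{2}}{3} - 2 \left(12 - \frac{32}{6}\right) \sqrt{2}\right)^{2} = \left(2 - 104 \sqrt{2} - \frac{52 \left(12 - \frac{16}{3}\right)}{3} - \frac{\left(12 - \frac{16}{3}\right)^{2}}{3} - 2 \left(12 - \frac{16}{3}\right) \sqrt{2}\right)^{2} = \left(2 - 104 \sqrt{2} - \frac{1040}{9} - \frac{\left(\frac{20}{3}\right)^{2}}{3} - \frac{40 \sqrt{2}}{3}\right)^{2} = \left(2 - 104 \sqrt{2} - \frac{1040}{9} - \frac{400}{27} - \frac{40 \sqrt{2}}{3}\right)^{2} = \left(- \frac{3466}{27} - \frac{352 \sqrt{2}}{3}\right)^{2}$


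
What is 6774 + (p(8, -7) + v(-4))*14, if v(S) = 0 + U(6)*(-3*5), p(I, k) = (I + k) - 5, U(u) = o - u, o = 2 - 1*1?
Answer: 7768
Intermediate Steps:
o = 1 (o = 2 - 1 = 1)
U(u) = 1 - u
p(I, k) = -5 + I + k
v(S) = 75 (v(S) = 0 + (1 - 1*6)*(-3*5) = 0 + (1 - 6)*(-15) = 0 - 5*(-15) = 0 + 75 = 75)
6774 + (p(8, -7) + v(-4))*14 = 6774 + ((-5 + 8 - 7) + 75)*14 = 6774 + (-4 + 75)*14 = 6774 + 71*14 = 6774 + 994 = 7768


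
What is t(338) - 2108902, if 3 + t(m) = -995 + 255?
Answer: -2109645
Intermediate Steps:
t(m) = -743 (t(m) = -3 + (-995 + 255) = -3 - 740 = -743)
t(338) - 2108902 = -743 - 2108902 = -2109645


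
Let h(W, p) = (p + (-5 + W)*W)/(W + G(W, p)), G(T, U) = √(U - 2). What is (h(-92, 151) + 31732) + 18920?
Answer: 84067296/1663 - 1815*√149/1663 ≈ 50538.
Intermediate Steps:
G(T, U) = √(-2 + U)
h(W, p) = (p + W*(-5 + W))/(W + √(-2 + p)) (h(W, p) = (p + (-5 + W)*W)/(W + √(-2 + p)) = (p + W*(-5 + W))/(W + √(-2 + p)))
(h(-92, 151) + 31732) + 18920 = ((151 + (-92)² - 5*(-92))/(-92 + √(-2 + 151)) + 31732) + 18920 = ((151 + 8464 + 460)/(-92 + √149) + 31732) + 18920 = (9075/(-92 + √149) + 31732) + 18920 = (31732 + 9075/(-92 + √149)) + 18920 = 50652 + 9075/(-92 + √149)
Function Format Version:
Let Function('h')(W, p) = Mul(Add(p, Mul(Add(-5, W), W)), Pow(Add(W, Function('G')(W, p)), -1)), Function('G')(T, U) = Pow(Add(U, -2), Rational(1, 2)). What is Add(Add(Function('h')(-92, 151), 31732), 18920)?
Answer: Add(Rational(84067296, 1663), Mul(Rational(-1815, 1663), Pow(149, Rational(1, 2)))) ≈ 50538.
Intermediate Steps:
Function('G')(T, U) = Pow(Add(-2, U), Rational(1, 2))
Function('h')(W, p) = Mul(Pow(Add(W, Pow(Add(-2, p), Rational(1, 2))), -1), Add(p, Mul(W, Add(-5, W)))) (Function('h')(W, p) = Mul(Add(p, Mul(Add(-5, W), W)), Pow(Add(W, Pow(Add(-2, p), Rational(1, 2))), -1)) = Mul(Add(p, Mul(W, Add(-5, W))), Pow(Add(W, Pow(Add(-2, p), Rational(1, 2))), -1)) = Mul(Pow(Add(W, Pow(Add(-2, p), Rational(1, 2))), -1), Add(p, Mul(W, Add(-5, W)))))
Add(Add(Function('h')(-92, 151), 31732), 18920) = Add(Add(Mul(Pow(Add(-92, Pow(Add(-2, 151), Rational(1, 2))), -1), Add(151, Pow(-92, 2), Mul(-5, -92))), 31732), 18920) = Add(Add(Mul(Pow(Add(-92, Pow(149, Rational(1, 2))), -1), Add(151, 8464, 460)), 31732), 18920) = Add(Add(Mul(Pow(Add(-92, Pow(149, Rational(1, 2))), -1), 9075), 31732), 18920) = Add(Add(Mul(9075, Pow(Add(-92, Pow(149, Rational(1, 2))), -1)), 31732), 18920) = Add(Add(31732, Mul(9075, Pow(Add(-92, Pow(149, Rational(1, 2))), -1))), 18920) = Add(50652, Mul(9075, Pow(Add(-92, Pow(149, Rational(1, 2))), -1)))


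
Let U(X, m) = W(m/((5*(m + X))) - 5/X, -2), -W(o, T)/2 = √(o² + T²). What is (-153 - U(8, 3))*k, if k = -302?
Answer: 46206 - 14647*√89/110 ≈ 44950.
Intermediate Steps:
W(o, T) = -2*√(T² + o²) (W(o, T) = -2*√(o² + T²) = -2*√(T² + o²))
U(X, m) = -2*√(4 + (-5/X + m/(5*X + 5*m))²) (U(X, m) = -2*√((-2)² + (m/((5*(m + X))) - 5/X)²) = -2*√(4 + (m/((5*(X + m))) - 5/X)²) = -2*√(4 + (m/(5*X + 5*m) - 5/X)²) = -2*√(4 + (-5/X + m/(5*X + 5*m))²))
(-153 - U(8, 3))*k = (-153 - (-2)*√(100 + (25*8 + 25*3 - 1*8*3)²/(8²*(8 + 3)²))/5)*(-302) = (-153 - (-2)*√(100 + (1/64)*(200 + 75 - 24)²/11²)/5)*(-302) = (-153 - (-2)*√(100 + (1/64)*(1/121)*251²)/5)*(-302) = (-153 - (-2)*√(100 + (1/64)*(1/121)*63001)/5)*(-302) = (-153 - (-2)*√(100 + 63001/7744)/5)*(-302) = (-153 - (-2)*√(837401/7744)/5)*(-302) = (-153 - (-2)*97*√89/88/5)*(-302) = (-153 - (-97)*√89/220)*(-302) = (-153 + 97*√89/220)*(-302) = 46206 - 14647*√89/110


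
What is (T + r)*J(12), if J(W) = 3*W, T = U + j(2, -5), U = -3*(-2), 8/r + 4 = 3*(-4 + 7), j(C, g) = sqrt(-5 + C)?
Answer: 1368/5 + 36*I*sqrt(3) ≈ 273.6 + 62.354*I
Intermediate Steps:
r = 8/5 (r = 8/(-4 + 3*(-4 + 7)) = 8/(-4 + 3*3) = 8/(-4 + 9) = 8/5 ≈ 1.6000)
U = 6
T = 6 + I*sqrt(3) (T = 6 + sqrt(-5 + 2) = 6 + sqrt(-3) = 6 + I*sqrt(3) ≈ 6.0 + 1.732*I)
(T + r)*J(12) = ((6 + I*sqrt(3)) + 8/5)*(3*12) = (38/5 + I*sqrt(3))*36 = 1368/5 + 36*I*sqrt(3)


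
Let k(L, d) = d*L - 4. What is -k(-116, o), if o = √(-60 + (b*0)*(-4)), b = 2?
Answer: 4 + 232*I*√15 ≈ 4.0 + 898.53*I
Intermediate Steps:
o = 2*I*√15 (o = √(-60 + (2*0)*(-4)) = √(-60 + 0*(-4)) = √(-60 + 0) = √(-60) = 2*I*√15 ≈ 7.746*I)
k(L, d) = -4 + L*d (k(L, d) = L*d - 4 = -4 + L*d)
-k(-116, o) = -(-4 - 232*I*√15) = 4 + 232*I*√15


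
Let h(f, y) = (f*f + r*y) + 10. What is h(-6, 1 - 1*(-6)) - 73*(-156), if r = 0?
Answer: 11434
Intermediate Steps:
h(f, y) = 10 + f² (h(f, y) = (f*f + 0*y) + 10 = (f² + 0) + 10 = f² + 10 = 10 + f²)
h(-6, 1 - 1*(-6)) - 73*(-156) = (10 + (-6)²) - 73*(-156) = (10 + 36) + 11388 = 46 + 11388 = 11434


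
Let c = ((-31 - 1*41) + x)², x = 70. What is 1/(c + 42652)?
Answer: 1/42656 ≈ 2.3443e-5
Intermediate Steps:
c = 4 (c = ((-31 - 1*41) + 70)² = ((-31 - 41) + 70)² = (-72 + 70)² = (-2)² = 4)
1/(c + 42652) = 1/(4 + 42652) = 1/42656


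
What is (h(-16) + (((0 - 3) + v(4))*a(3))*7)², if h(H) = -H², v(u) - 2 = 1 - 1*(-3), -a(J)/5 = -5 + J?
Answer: 2116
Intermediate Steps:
a(J) = 25 - 5*J (a(J) = -5*(-5 + J) = 25 - 5*J)
v(u) = 6 (v(u) = 2 + (1 - 1*(-3)) = 2 + (1 + 3) = 2 + 4 = 6)
(h(-16) + (((0 - 3) + v(4))*a(3))*7)² = (-1*(-16)² + (((0 - 3) + 6)*(25 - 5*3))*7)² = (-1*256 + ((-3 + 6)*(25 - 15))*7)² = (-256 + (3*10)*7)² = (-256 + 30*7)² = (-256 + 210)² = (-46)² = 2116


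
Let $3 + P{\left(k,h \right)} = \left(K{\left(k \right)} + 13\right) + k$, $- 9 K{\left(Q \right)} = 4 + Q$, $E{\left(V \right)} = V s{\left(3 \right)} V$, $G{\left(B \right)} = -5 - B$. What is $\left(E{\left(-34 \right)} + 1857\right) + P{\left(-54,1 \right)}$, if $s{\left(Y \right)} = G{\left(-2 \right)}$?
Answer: $- \frac{14845}{9} \approx -1649.4$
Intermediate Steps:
$s{\left(Y \right)} = -3$ ($s{\left(Y \right)} = -5 - -2 = -5 + 2 = -3$)
$E{\left(V \right)} = - 3 V^{2}$ ($E{\left(V \right)} = V \left(-3\right) V = - 3 V V = - 3 V^{2}$)
$K{\left(Q \right)} = - \frac{4}{9} - \frac{Q}{9}$ ($K{\left(Q \right)} = - \frac{4 + Q}{9} = - \frac{4}{9} - \frac{Q}{9}$)
$P{\left(k,h \right)} = \frac{86}{9} + \frac{8 k}{9}$ ($P{\left(k,h \right)} = -3 + \left(\left(\left(- \frac{4}{9} - \frac{k}{9}\right) + 13\right) + k\right) = -3 + \left(\left(\frac{113}{9} - \frac{k}{9}\right) + k\right) = -3 + \left(\frac{113}{9} + \frac{8 k}{9}\right) = \frac{86}{9} + \frac{8 k}{9}$)
$\left(E{\left(-34 \right)} + 1857\right) + P{\left(-54,1 \right)} = \left(- 3 \left(-34\right)^{2} + 1857\right) + \left(\frac{86}{9} + \frac{8}{9} \left(-54\right)\right) = \left(\left(-3\right) 1156 + 1857\right) + \left(\frac{86}{9} - 48\right) = \left(-3468 + 1857\right) - \frac{346}{9} = -1611 - \frac{346}{9} = - \frac{14845}{9}$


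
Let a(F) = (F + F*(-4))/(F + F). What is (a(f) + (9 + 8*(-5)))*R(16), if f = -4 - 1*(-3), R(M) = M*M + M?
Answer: -8840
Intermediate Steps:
R(M) = M + M**2 (R(M) = M**2 + M = M + M**2)
f = -1 (f = -4 + 3 = -1)
a(F) = -3/2 (a(F) = (F - 4*F)/((2*F)) = (-3*F)*(1/(2*F)) = -3/2)
(a(f) + (9 + 8*(-5)))*R(16) = (-3/2 + (9 + 8*(-5)))*(16*(1 + 16)) = (-3/2 + (9 - 40))*(16*17) = (-3/2 - 31)*272 = -65/2*272 = -8840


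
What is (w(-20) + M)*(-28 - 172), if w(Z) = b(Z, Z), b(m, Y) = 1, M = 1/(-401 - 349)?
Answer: -2996/15 ≈ -199.73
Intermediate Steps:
M = -1/750 (M = 1/(-750) = -1/750 ≈ -0.0013333)
w(Z) = 1
(w(-20) + M)*(-28 - 172) = (1 - 1/750)*(-28 - 172) = (749/750)*(-200) = -2996/15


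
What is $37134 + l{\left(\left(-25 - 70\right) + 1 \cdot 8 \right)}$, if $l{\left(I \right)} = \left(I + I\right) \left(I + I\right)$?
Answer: $67410$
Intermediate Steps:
$l{\left(I \right)} = 4 I^{2}$ ($l{\left(I \right)} = 2 I 2 I = 4 I^{2}$)
$37134 + l{\left(\left(-25 - 70\right) + 1 \cdot 8 \right)} = 37134 + 4 \left(\left(-25 - 70\right) + 1 \cdot 8\right)^{2} = 37134 + 4 \left(-95 + 8\right)^{2} = 37134 + 4 \left(-87\right)^{2} = 37134 + 4 \cdot 7569 = 37134 + 30276 = 67410$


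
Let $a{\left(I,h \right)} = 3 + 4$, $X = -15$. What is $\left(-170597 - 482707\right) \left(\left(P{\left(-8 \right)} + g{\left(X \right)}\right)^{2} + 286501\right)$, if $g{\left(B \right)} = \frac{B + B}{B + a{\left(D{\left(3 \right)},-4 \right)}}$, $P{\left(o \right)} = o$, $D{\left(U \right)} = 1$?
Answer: $- \frac{374368099215}{2} \approx -1.8718 \cdot 10^{11}$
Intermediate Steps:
$a{\left(I,h \right)} = 7$
$g{\left(B \right)} = \frac{2 B}{7 + B}$ ($g{\left(B \right)} = \frac{B + B}{B + 7} = \frac{2 B}{7 + B}$)
$\left(-170597 - 482707\right) \left(\left(P{\left(-8 \right)} + g{\left(X \right)}\right)^{2} + 286501\right) = \left(-170597 - 482707\right) \left(\left(-8 + 2 \left(-15\right) \frac{1}{7 - 15}\right)^{2} + 286501\right) = - 653304 \left(\left(-8 + 2 \left(-15\right) \frac{1}{-8}\right)^{2} + 286501\right) = - 653304 \left(\left(-8 + 2 \left(-15\right) \left(- \frac{1}{8}\right)\right)^{2} + 286501\right) = - 653304 \left(\left(-8 + \frac{15}{4}\right)^{2} + 286501\right) = - 653304 \left(\left(- \frac{17}{4}\right)^{2} + 286501\right) = - 653304 \left(\frac{289}{16} + 286501\right) = \left(-653304\right) \frac{4584305}{16} = - \frac{374368099215}{2}$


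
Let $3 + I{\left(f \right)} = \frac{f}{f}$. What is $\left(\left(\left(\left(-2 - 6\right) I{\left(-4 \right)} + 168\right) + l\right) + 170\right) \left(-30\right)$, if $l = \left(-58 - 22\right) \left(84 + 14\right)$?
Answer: $224580$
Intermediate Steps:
$I{\left(f \right)} = -2$ ($I{\left(f \right)} = -3 + \frac{f}{f} = -3 + 1 = -2$)
$l = -7840$ ($l = \left(-80\right) 98 = -7840$)
$\left(\left(\left(\left(-2 - 6\right) I{\left(-4 \right)} + 168\right) + l\right) + 170\right) \left(-30\right) = \left(\left(\left(\left(-2 - 6\right) \left(-2\right) + 168\right) - 7840\right) + 170\right) \left(-30\right) = \left(\left(\left(\left(-8\right) \left(-2\right) + 168\right) - 7840\right) + 170\right) \left(-30\right) = \left(\left(\left(16 + 168\right) - 7840\right) + 170\right) \left(-30\right) = \left(\left(184 - 7840\right) + 170\right) \left(-30\right) = \left(-7656 + 170\right) \left(-30\right) = \left(-7486\right) \left(-30\right) = 224580$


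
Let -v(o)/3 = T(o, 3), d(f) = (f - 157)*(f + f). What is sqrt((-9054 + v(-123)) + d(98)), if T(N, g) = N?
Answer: I*sqrt(20249) ≈ 142.3*I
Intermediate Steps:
d(f) = 2*f*(-157 + f) (d(f) = (-157 + f)*(2*f) = 2*f*(-157 + f))
v(o) = -3*o
sqrt((-9054 + v(-123)) + d(98)) = sqrt((-9054 - 3*(-123)) + 2*98*(-157 + 98)) = sqrt((-9054 + 369) + 2*98*(-59)) = sqrt(-8685 - 11564) = sqrt(-20249) = I*sqrt(20249)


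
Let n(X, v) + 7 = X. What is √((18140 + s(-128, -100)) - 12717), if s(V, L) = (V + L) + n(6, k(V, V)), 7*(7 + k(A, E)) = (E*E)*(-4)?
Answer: 7*√106 ≈ 72.069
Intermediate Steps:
k(A, E) = -7 - 4*E²/7 (k(A, E) = -7 + ((E*E)*(-4))/7 = -7 + (E²*(-4))/7 = -7 + (-4*E²)/7 = -7 - 4*E²/7)
n(X, v) = -7 + X
s(V, L) = -1 + L + V (s(V, L) = (V + L) + (-7 + 6) = (L + V) - 1 = -1 + L + V)
√((18140 + s(-128, -100)) - 12717) = √((18140 + (-1 - 100 - 128)) - 12717) = √((18140 - 229) - 12717) = √(17911 - 12717) = √5194 = 7*√106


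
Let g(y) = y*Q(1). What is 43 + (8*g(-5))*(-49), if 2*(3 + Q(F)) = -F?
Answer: -6817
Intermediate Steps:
Q(F) = -3 - F/2 (Q(F) = -3 + (-F)/2 = -3 - F/2)
g(y) = -7*y/2 (g(y) = y*(-3 - ½*1) = y*(-3 - ½) = y*(-7/2) = -7*y/2)
43 + (8*g(-5))*(-49) = 43 + (8*(-7/2*(-5)))*(-49) = 43 + (8*(35/2))*(-49) = 43 + 140*(-49) = 43 - 6860 = -6817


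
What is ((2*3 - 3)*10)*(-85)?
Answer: -2550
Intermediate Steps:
((2*3 - 3)*10)*(-85) = ((6 - 3)*10)*(-85) = (3*10)*(-85) = 30*(-85) = -2550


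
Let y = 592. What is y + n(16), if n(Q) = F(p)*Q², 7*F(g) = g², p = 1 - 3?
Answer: 5168/7 ≈ 738.29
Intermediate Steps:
p = -2
F(g) = g²/7
n(Q) = 4*Q²/7 (n(Q) = ((⅐)*(-2)²)*Q² = ((⅐)*4)*Q² = 4*Q²/7)
y + n(16) = 592 + (4/7)*16² = 592 + (4/7)*256 = 592 + 1024/7 = 5168/7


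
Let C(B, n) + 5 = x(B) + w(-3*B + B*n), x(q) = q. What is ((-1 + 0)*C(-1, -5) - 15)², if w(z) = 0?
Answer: 81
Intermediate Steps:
C(B, n) = -5 + B (C(B, n) = -5 + (B + 0) = -5 + B)
((-1 + 0)*C(-1, -5) - 15)² = ((-1 + 0)*(-5 - 1) - 15)² = (-1*(-6) - 15)² = (6 - 15)² = (-9)² = 81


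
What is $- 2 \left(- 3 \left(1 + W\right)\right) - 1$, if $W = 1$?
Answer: $11$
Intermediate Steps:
$- 2 \left(- 3 \left(1 + W\right)\right) - 1 = - 2 \left(- 3 \left(1 + 1\right)\right) - 1 = - 2 \left(\left(-3\right) 2\right) - 1 = \left(-2\right) \left(-6\right) - 1 = 12 - 1 = 11$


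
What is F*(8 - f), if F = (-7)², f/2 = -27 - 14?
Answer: 4410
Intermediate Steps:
f = -82 (f = 2*(-27 - 14) = 2*(-41) = -82)
F = 49
F*(8 - f) = 49*(8 - 1*(-82)) = 49*(8 + 82) = 49*90 = 4410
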